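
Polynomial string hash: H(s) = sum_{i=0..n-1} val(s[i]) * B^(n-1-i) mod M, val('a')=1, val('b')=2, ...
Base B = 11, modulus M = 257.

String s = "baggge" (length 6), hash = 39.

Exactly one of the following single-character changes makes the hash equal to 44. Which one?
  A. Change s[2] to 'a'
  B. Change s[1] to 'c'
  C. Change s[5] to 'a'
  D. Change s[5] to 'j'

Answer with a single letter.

Option A: s[2]='g'->'a', delta=(1-7)*11^3 mod 257 = 238, hash=39+238 mod 257 = 20
Option B: s[1]='a'->'c', delta=(3-1)*11^4 mod 257 = 241, hash=39+241 mod 257 = 23
Option C: s[5]='e'->'a', delta=(1-5)*11^0 mod 257 = 253, hash=39+253 mod 257 = 35
Option D: s[5]='e'->'j', delta=(10-5)*11^0 mod 257 = 5, hash=39+5 mod 257 = 44 <-- target

Answer: D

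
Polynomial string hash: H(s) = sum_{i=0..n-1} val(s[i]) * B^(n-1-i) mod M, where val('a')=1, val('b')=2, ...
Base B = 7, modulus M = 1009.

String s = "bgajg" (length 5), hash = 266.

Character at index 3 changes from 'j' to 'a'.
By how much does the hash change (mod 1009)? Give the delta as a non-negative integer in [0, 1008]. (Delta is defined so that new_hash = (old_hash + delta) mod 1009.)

Answer: 946

Derivation:
Delta formula: (val(new) - val(old)) * B^(n-1-k) mod M
  val('a') - val('j') = 1 - 10 = -9
  B^(n-1-k) = 7^1 mod 1009 = 7
  Delta = -9 * 7 mod 1009 = 946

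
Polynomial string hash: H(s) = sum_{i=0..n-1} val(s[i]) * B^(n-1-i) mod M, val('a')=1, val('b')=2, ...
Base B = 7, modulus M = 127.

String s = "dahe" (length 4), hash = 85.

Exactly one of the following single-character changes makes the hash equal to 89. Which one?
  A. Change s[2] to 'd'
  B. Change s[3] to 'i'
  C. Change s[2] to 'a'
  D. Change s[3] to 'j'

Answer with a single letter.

Option A: s[2]='h'->'d', delta=(4-8)*7^1 mod 127 = 99, hash=85+99 mod 127 = 57
Option B: s[3]='e'->'i', delta=(9-5)*7^0 mod 127 = 4, hash=85+4 mod 127 = 89 <-- target
Option C: s[2]='h'->'a', delta=(1-8)*7^1 mod 127 = 78, hash=85+78 mod 127 = 36
Option D: s[3]='e'->'j', delta=(10-5)*7^0 mod 127 = 5, hash=85+5 mod 127 = 90

Answer: B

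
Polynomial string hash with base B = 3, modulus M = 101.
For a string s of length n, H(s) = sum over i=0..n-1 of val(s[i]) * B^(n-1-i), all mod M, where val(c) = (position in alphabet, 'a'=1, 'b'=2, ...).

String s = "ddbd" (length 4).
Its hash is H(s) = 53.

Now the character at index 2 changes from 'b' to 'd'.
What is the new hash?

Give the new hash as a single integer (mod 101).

val('b') = 2, val('d') = 4
Position k = 2, exponent = n-1-k = 1
B^1 mod M = 3^1 mod 101 = 3
Delta = (4 - 2) * 3 mod 101 = 6
New hash = (53 + 6) mod 101 = 59

Answer: 59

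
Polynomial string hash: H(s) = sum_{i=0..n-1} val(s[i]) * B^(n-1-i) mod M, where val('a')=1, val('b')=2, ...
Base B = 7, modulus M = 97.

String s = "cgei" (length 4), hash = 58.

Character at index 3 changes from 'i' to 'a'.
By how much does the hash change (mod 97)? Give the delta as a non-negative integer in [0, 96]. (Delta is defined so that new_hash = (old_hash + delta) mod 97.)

Answer: 89

Derivation:
Delta formula: (val(new) - val(old)) * B^(n-1-k) mod M
  val('a') - val('i') = 1 - 9 = -8
  B^(n-1-k) = 7^0 mod 97 = 1
  Delta = -8 * 1 mod 97 = 89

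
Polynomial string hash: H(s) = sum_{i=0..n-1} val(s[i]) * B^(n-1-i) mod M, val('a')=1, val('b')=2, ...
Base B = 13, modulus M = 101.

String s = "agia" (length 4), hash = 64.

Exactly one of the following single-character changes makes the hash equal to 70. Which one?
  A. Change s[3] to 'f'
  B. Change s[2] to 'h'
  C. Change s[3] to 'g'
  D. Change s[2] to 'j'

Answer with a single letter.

Answer: C

Derivation:
Option A: s[3]='a'->'f', delta=(6-1)*13^0 mod 101 = 5, hash=64+5 mod 101 = 69
Option B: s[2]='i'->'h', delta=(8-9)*13^1 mod 101 = 88, hash=64+88 mod 101 = 51
Option C: s[3]='a'->'g', delta=(7-1)*13^0 mod 101 = 6, hash=64+6 mod 101 = 70 <-- target
Option D: s[2]='i'->'j', delta=(10-9)*13^1 mod 101 = 13, hash=64+13 mod 101 = 77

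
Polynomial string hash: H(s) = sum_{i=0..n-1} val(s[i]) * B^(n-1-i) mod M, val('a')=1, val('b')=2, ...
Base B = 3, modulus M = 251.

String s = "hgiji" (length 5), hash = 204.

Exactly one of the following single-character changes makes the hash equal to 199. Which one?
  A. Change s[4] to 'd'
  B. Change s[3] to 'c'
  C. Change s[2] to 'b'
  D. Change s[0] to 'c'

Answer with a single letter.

Option A: s[4]='i'->'d', delta=(4-9)*3^0 mod 251 = 246, hash=204+246 mod 251 = 199 <-- target
Option B: s[3]='j'->'c', delta=(3-10)*3^1 mod 251 = 230, hash=204+230 mod 251 = 183
Option C: s[2]='i'->'b', delta=(2-9)*3^2 mod 251 = 188, hash=204+188 mod 251 = 141
Option D: s[0]='h'->'c', delta=(3-8)*3^4 mod 251 = 97, hash=204+97 mod 251 = 50

Answer: A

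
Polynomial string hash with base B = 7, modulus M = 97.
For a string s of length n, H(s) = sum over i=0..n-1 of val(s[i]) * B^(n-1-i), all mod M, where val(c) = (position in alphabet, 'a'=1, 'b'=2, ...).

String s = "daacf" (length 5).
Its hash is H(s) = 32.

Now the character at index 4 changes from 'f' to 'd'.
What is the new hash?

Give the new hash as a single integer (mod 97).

val('f') = 6, val('d') = 4
Position k = 4, exponent = n-1-k = 0
B^0 mod M = 7^0 mod 97 = 1
Delta = (4 - 6) * 1 mod 97 = 95
New hash = (32 + 95) mod 97 = 30

Answer: 30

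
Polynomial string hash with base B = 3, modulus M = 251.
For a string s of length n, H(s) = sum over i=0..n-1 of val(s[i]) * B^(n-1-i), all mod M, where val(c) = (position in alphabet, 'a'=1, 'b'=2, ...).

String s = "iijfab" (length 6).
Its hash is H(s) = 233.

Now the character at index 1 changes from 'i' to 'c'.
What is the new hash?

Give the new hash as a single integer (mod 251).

Answer: 249

Derivation:
val('i') = 9, val('c') = 3
Position k = 1, exponent = n-1-k = 4
B^4 mod M = 3^4 mod 251 = 81
Delta = (3 - 9) * 81 mod 251 = 16
New hash = (233 + 16) mod 251 = 249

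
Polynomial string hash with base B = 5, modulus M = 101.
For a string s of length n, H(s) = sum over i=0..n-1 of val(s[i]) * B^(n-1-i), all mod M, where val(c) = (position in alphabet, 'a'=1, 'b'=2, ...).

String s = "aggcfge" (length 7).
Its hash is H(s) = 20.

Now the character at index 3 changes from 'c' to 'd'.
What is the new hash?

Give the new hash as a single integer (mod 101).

val('c') = 3, val('d') = 4
Position k = 3, exponent = n-1-k = 3
B^3 mod M = 5^3 mod 101 = 24
Delta = (4 - 3) * 24 mod 101 = 24
New hash = (20 + 24) mod 101 = 44

Answer: 44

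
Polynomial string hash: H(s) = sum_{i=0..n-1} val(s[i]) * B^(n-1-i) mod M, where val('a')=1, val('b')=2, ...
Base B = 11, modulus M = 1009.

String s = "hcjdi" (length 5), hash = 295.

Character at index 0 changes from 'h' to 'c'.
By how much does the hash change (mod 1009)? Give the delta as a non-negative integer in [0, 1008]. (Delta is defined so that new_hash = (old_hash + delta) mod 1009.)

Answer: 452

Derivation:
Delta formula: (val(new) - val(old)) * B^(n-1-k) mod M
  val('c') - val('h') = 3 - 8 = -5
  B^(n-1-k) = 11^4 mod 1009 = 515
  Delta = -5 * 515 mod 1009 = 452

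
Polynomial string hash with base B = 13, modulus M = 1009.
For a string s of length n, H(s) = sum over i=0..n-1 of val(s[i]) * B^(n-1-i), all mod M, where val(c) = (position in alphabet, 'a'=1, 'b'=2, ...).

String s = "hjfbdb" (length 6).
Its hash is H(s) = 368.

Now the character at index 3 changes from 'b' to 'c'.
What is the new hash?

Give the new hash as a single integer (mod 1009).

val('b') = 2, val('c') = 3
Position k = 3, exponent = n-1-k = 2
B^2 mod M = 13^2 mod 1009 = 169
Delta = (3 - 2) * 169 mod 1009 = 169
New hash = (368 + 169) mod 1009 = 537

Answer: 537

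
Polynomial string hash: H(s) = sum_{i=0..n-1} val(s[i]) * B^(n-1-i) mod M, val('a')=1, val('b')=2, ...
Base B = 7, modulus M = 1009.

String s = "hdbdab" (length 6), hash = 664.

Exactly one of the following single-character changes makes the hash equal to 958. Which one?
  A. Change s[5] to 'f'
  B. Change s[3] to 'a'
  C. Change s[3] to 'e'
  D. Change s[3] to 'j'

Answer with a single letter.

Answer: D

Derivation:
Option A: s[5]='b'->'f', delta=(6-2)*7^0 mod 1009 = 4, hash=664+4 mod 1009 = 668
Option B: s[3]='d'->'a', delta=(1-4)*7^2 mod 1009 = 862, hash=664+862 mod 1009 = 517
Option C: s[3]='d'->'e', delta=(5-4)*7^2 mod 1009 = 49, hash=664+49 mod 1009 = 713
Option D: s[3]='d'->'j', delta=(10-4)*7^2 mod 1009 = 294, hash=664+294 mod 1009 = 958 <-- target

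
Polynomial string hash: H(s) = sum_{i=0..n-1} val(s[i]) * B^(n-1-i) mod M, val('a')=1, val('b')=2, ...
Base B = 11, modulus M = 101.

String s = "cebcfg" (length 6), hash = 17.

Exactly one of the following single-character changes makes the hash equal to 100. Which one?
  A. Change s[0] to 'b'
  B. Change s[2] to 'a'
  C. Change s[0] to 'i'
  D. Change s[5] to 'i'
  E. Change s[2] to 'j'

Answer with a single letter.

Option A: s[0]='c'->'b', delta=(2-3)*11^5 mod 101 = 44, hash=17+44 mod 101 = 61
Option B: s[2]='b'->'a', delta=(1-2)*11^3 mod 101 = 83, hash=17+83 mod 101 = 100 <-- target
Option C: s[0]='c'->'i', delta=(9-3)*11^5 mod 101 = 39, hash=17+39 mod 101 = 56
Option D: s[5]='g'->'i', delta=(9-7)*11^0 mod 101 = 2, hash=17+2 mod 101 = 19
Option E: s[2]='b'->'j', delta=(10-2)*11^3 mod 101 = 43, hash=17+43 mod 101 = 60

Answer: B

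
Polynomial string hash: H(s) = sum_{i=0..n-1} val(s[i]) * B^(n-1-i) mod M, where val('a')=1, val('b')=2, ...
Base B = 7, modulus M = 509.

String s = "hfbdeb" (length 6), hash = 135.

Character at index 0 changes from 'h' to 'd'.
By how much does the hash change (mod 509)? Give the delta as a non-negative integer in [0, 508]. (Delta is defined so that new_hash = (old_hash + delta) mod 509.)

Answer: 469

Derivation:
Delta formula: (val(new) - val(old)) * B^(n-1-k) mod M
  val('d') - val('h') = 4 - 8 = -4
  B^(n-1-k) = 7^5 mod 509 = 10
  Delta = -4 * 10 mod 509 = 469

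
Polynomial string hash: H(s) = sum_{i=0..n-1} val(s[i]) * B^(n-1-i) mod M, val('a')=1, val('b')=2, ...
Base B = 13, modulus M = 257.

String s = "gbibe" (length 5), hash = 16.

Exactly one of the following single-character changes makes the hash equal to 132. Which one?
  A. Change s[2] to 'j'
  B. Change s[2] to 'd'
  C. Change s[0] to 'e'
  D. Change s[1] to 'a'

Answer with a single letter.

Answer: D

Derivation:
Option A: s[2]='i'->'j', delta=(10-9)*13^2 mod 257 = 169, hash=16+169 mod 257 = 185
Option B: s[2]='i'->'d', delta=(4-9)*13^2 mod 257 = 183, hash=16+183 mod 257 = 199
Option C: s[0]='g'->'e', delta=(5-7)*13^4 mod 257 = 189, hash=16+189 mod 257 = 205
Option D: s[1]='b'->'a', delta=(1-2)*13^3 mod 257 = 116, hash=16+116 mod 257 = 132 <-- target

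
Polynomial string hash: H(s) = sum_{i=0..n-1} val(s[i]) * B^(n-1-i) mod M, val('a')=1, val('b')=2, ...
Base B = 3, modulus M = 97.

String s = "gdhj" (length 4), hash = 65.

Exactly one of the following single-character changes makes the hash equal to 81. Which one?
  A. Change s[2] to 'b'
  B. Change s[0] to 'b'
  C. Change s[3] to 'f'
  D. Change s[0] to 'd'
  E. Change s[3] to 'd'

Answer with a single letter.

Option A: s[2]='h'->'b', delta=(2-8)*3^1 mod 97 = 79, hash=65+79 mod 97 = 47
Option B: s[0]='g'->'b', delta=(2-7)*3^3 mod 97 = 59, hash=65+59 mod 97 = 27
Option C: s[3]='j'->'f', delta=(6-10)*3^0 mod 97 = 93, hash=65+93 mod 97 = 61
Option D: s[0]='g'->'d', delta=(4-7)*3^3 mod 97 = 16, hash=65+16 mod 97 = 81 <-- target
Option E: s[3]='j'->'d', delta=(4-10)*3^0 mod 97 = 91, hash=65+91 mod 97 = 59

Answer: D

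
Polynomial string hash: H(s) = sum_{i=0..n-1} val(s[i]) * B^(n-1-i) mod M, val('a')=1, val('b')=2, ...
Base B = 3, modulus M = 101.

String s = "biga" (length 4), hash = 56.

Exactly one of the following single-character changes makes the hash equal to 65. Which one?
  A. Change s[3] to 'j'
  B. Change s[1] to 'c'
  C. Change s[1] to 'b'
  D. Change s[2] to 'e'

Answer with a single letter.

Option A: s[3]='a'->'j', delta=(10-1)*3^0 mod 101 = 9, hash=56+9 mod 101 = 65 <-- target
Option B: s[1]='i'->'c', delta=(3-9)*3^2 mod 101 = 47, hash=56+47 mod 101 = 2
Option C: s[1]='i'->'b', delta=(2-9)*3^2 mod 101 = 38, hash=56+38 mod 101 = 94
Option D: s[2]='g'->'e', delta=(5-7)*3^1 mod 101 = 95, hash=56+95 mod 101 = 50

Answer: A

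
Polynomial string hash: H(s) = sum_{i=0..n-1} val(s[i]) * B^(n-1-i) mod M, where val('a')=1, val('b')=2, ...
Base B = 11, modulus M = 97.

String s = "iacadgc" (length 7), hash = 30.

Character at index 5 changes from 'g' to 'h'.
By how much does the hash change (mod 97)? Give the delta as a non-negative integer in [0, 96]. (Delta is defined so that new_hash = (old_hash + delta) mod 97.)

Answer: 11

Derivation:
Delta formula: (val(new) - val(old)) * B^(n-1-k) mod M
  val('h') - val('g') = 8 - 7 = 1
  B^(n-1-k) = 11^1 mod 97 = 11
  Delta = 1 * 11 mod 97 = 11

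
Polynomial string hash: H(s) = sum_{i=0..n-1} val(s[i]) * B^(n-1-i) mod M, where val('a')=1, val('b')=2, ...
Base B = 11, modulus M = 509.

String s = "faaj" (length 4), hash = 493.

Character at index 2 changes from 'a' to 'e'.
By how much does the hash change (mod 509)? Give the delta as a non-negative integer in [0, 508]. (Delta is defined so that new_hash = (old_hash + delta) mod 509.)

Delta formula: (val(new) - val(old)) * B^(n-1-k) mod M
  val('e') - val('a') = 5 - 1 = 4
  B^(n-1-k) = 11^1 mod 509 = 11
  Delta = 4 * 11 mod 509 = 44

Answer: 44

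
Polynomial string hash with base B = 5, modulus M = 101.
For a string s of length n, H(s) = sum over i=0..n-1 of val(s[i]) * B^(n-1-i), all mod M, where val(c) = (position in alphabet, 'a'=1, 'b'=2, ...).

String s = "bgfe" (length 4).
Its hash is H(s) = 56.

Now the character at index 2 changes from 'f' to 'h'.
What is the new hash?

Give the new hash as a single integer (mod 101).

val('f') = 6, val('h') = 8
Position k = 2, exponent = n-1-k = 1
B^1 mod M = 5^1 mod 101 = 5
Delta = (8 - 6) * 5 mod 101 = 10
New hash = (56 + 10) mod 101 = 66

Answer: 66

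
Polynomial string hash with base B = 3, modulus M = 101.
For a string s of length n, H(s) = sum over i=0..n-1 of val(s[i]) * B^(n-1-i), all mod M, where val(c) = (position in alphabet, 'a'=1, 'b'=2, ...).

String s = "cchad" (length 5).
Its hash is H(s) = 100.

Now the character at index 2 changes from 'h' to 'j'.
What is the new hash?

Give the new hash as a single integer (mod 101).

Answer: 17

Derivation:
val('h') = 8, val('j') = 10
Position k = 2, exponent = n-1-k = 2
B^2 mod M = 3^2 mod 101 = 9
Delta = (10 - 8) * 9 mod 101 = 18
New hash = (100 + 18) mod 101 = 17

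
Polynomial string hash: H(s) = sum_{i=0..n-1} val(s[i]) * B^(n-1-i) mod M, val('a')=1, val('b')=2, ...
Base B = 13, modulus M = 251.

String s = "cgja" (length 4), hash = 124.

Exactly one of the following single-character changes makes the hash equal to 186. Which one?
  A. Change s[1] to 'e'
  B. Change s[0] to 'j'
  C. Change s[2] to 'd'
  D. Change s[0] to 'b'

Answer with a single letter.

Option A: s[1]='g'->'e', delta=(5-7)*13^2 mod 251 = 164, hash=124+164 mod 251 = 37
Option B: s[0]='c'->'j', delta=(10-3)*13^3 mod 251 = 68, hash=124+68 mod 251 = 192
Option C: s[2]='j'->'d', delta=(4-10)*13^1 mod 251 = 173, hash=124+173 mod 251 = 46
Option D: s[0]='c'->'b', delta=(2-3)*13^3 mod 251 = 62, hash=124+62 mod 251 = 186 <-- target

Answer: D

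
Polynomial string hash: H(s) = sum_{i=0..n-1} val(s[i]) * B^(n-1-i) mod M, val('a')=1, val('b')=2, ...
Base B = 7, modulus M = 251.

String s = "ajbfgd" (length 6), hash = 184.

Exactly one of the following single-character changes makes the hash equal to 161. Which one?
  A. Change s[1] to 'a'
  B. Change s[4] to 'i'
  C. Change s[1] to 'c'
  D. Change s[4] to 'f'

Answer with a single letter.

Answer: A

Derivation:
Option A: s[1]='j'->'a', delta=(1-10)*7^4 mod 251 = 228, hash=184+228 mod 251 = 161 <-- target
Option B: s[4]='g'->'i', delta=(9-7)*7^1 mod 251 = 14, hash=184+14 mod 251 = 198
Option C: s[1]='j'->'c', delta=(3-10)*7^4 mod 251 = 10, hash=184+10 mod 251 = 194
Option D: s[4]='g'->'f', delta=(6-7)*7^1 mod 251 = 244, hash=184+244 mod 251 = 177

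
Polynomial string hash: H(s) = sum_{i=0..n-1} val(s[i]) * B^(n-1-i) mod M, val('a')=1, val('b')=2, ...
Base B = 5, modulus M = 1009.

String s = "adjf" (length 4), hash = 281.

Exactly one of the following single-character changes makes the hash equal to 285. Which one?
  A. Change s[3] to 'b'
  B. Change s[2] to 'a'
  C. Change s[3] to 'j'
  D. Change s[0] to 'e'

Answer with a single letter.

Answer: C

Derivation:
Option A: s[3]='f'->'b', delta=(2-6)*5^0 mod 1009 = 1005, hash=281+1005 mod 1009 = 277
Option B: s[2]='j'->'a', delta=(1-10)*5^1 mod 1009 = 964, hash=281+964 mod 1009 = 236
Option C: s[3]='f'->'j', delta=(10-6)*5^0 mod 1009 = 4, hash=281+4 mod 1009 = 285 <-- target
Option D: s[0]='a'->'e', delta=(5-1)*5^3 mod 1009 = 500, hash=281+500 mod 1009 = 781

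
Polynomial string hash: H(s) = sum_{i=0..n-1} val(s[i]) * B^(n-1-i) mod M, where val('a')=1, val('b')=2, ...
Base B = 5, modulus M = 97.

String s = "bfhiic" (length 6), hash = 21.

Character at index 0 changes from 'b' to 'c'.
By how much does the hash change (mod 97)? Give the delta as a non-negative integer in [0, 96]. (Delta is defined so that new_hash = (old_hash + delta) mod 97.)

Answer: 21

Derivation:
Delta formula: (val(new) - val(old)) * B^(n-1-k) mod M
  val('c') - val('b') = 3 - 2 = 1
  B^(n-1-k) = 5^5 mod 97 = 21
  Delta = 1 * 21 mod 97 = 21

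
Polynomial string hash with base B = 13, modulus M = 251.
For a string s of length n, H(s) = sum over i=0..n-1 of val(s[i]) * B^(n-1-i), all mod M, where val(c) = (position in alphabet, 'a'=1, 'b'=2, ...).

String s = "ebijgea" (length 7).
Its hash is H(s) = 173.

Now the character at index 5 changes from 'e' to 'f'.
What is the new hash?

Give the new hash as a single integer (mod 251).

val('e') = 5, val('f') = 6
Position k = 5, exponent = n-1-k = 1
B^1 mod M = 13^1 mod 251 = 13
Delta = (6 - 5) * 13 mod 251 = 13
New hash = (173 + 13) mod 251 = 186

Answer: 186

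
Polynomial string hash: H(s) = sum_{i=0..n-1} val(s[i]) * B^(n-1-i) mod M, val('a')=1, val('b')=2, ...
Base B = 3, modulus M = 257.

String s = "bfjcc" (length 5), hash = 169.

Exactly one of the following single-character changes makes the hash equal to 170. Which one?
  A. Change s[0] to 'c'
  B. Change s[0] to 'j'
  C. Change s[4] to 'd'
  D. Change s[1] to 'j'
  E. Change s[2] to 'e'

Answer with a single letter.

Option A: s[0]='b'->'c', delta=(3-2)*3^4 mod 257 = 81, hash=169+81 mod 257 = 250
Option B: s[0]='b'->'j', delta=(10-2)*3^4 mod 257 = 134, hash=169+134 mod 257 = 46
Option C: s[4]='c'->'d', delta=(4-3)*3^0 mod 257 = 1, hash=169+1 mod 257 = 170 <-- target
Option D: s[1]='f'->'j', delta=(10-6)*3^3 mod 257 = 108, hash=169+108 mod 257 = 20
Option E: s[2]='j'->'e', delta=(5-10)*3^2 mod 257 = 212, hash=169+212 mod 257 = 124

Answer: C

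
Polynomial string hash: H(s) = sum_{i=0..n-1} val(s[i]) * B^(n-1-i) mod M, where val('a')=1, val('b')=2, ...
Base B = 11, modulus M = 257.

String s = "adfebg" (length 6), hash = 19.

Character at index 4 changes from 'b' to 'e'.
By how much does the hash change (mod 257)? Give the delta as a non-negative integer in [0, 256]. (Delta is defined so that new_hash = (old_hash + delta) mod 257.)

Answer: 33

Derivation:
Delta formula: (val(new) - val(old)) * B^(n-1-k) mod M
  val('e') - val('b') = 5 - 2 = 3
  B^(n-1-k) = 11^1 mod 257 = 11
  Delta = 3 * 11 mod 257 = 33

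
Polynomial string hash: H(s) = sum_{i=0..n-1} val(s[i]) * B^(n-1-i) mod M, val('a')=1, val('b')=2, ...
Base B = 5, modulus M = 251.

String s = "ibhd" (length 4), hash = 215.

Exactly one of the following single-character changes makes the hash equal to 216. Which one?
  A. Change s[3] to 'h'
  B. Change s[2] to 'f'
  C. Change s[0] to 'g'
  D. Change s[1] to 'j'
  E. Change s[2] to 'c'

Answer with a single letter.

Answer: C

Derivation:
Option A: s[3]='d'->'h', delta=(8-4)*5^0 mod 251 = 4, hash=215+4 mod 251 = 219
Option B: s[2]='h'->'f', delta=(6-8)*5^1 mod 251 = 241, hash=215+241 mod 251 = 205
Option C: s[0]='i'->'g', delta=(7-9)*5^3 mod 251 = 1, hash=215+1 mod 251 = 216 <-- target
Option D: s[1]='b'->'j', delta=(10-2)*5^2 mod 251 = 200, hash=215+200 mod 251 = 164
Option E: s[2]='h'->'c', delta=(3-8)*5^1 mod 251 = 226, hash=215+226 mod 251 = 190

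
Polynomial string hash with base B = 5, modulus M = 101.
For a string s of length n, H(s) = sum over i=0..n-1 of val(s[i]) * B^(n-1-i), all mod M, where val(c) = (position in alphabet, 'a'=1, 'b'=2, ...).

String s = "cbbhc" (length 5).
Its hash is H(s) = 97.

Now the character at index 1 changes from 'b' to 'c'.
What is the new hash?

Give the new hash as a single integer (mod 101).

val('b') = 2, val('c') = 3
Position k = 1, exponent = n-1-k = 3
B^3 mod M = 5^3 mod 101 = 24
Delta = (3 - 2) * 24 mod 101 = 24
New hash = (97 + 24) mod 101 = 20

Answer: 20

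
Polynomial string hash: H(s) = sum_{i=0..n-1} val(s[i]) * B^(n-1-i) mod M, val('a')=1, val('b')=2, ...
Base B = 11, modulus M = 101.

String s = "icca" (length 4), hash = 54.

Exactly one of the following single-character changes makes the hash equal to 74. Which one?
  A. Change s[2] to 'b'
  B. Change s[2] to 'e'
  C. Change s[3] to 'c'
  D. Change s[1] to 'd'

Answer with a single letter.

Option A: s[2]='c'->'b', delta=(2-3)*11^1 mod 101 = 90, hash=54+90 mod 101 = 43
Option B: s[2]='c'->'e', delta=(5-3)*11^1 mod 101 = 22, hash=54+22 mod 101 = 76
Option C: s[3]='a'->'c', delta=(3-1)*11^0 mod 101 = 2, hash=54+2 mod 101 = 56
Option D: s[1]='c'->'d', delta=(4-3)*11^2 mod 101 = 20, hash=54+20 mod 101 = 74 <-- target

Answer: D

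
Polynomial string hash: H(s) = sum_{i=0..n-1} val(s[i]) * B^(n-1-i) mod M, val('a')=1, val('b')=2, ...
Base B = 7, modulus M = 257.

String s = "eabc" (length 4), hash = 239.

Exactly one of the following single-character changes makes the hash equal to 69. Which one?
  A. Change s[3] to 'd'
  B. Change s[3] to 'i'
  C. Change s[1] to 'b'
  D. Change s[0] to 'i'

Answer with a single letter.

Answer: D

Derivation:
Option A: s[3]='c'->'d', delta=(4-3)*7^0 mod 257 = 1, hash=239+1 mod 257 = 240
Option B: s[3]='c'->'i', delta=(9-3)*7^0 mod 257 = 6, hash=239+6 mod 257 = 245
Option C: s[1]='a'->'b', delta=(2-1)*7^2 mod 257 = 49, hash=239+49 mod 257 = 31
Option D: s[0]='e'->'i', delta=(9-5)*7^3 mod 257 = 87, hash=239+87 mod 257 = 69 <-- target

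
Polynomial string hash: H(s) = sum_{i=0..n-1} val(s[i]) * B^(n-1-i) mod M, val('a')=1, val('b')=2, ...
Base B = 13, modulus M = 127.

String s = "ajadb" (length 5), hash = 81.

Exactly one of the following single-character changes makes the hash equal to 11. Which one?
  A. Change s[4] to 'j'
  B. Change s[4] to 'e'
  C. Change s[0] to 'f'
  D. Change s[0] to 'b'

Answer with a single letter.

Option A: s[4]='b'->'j', delta=(10-2)*13^0 mod 127 = 8, hash=81+8 mod 127 = 89
Option B: s[4]='b'->'e', delta=(5-2)*13^0 mod 127 = 3, hash=81+3 mod 127 = 84
Option C: s[0]='a'->'f', delta=(6-1)*13^4 mod 127 = 57, hash=81+57 mod 127 = 11 <-- target
Option D: s[0]='a'->'b', delta=(2-1)*13^4 mod 127 = 113, hash=81+113 mod 127 = 67

Answer: C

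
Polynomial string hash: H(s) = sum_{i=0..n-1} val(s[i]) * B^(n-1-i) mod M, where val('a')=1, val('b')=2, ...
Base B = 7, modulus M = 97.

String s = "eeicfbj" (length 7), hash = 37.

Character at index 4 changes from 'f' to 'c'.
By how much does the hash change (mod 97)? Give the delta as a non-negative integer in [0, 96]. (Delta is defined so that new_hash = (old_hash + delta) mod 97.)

Answer: 47

Derivation:
Delta formula: (val(new) - val(old)) * B^(n-1-k) mod M
  val('c') - val('f') = 3 - 6 = -3
  B^(n-1-k) = 7^2 mod 97 = 49
  Delta = -3 * 49 mod 97 = 47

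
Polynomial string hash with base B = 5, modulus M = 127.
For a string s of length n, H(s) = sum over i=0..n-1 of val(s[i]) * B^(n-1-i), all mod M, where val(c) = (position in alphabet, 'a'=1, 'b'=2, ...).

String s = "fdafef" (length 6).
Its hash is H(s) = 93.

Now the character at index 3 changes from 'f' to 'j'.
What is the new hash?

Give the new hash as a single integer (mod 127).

Answer: 66

Derivation:
val('f') = 6, val('j') = 10
Position k = 3, exponent = n-1-k = 2
B^2 mod M = 5^2 mod 127 = 25
Delta = (10 - 6) * 25 mod 127 = 100
New hash = (93 + 100) mod 127 = 66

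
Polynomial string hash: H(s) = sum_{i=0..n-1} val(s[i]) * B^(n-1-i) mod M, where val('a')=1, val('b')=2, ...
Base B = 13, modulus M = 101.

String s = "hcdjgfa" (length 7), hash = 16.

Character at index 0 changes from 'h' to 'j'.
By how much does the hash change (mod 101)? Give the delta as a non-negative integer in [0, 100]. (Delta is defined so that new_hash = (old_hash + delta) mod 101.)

Delta formula: (val(new) - val(old)) * B^(n-1-k) mod M
  val('j') - val('h') = 10 - 8 = 2
  B^(n-1-k) = 13^6 mod 101 = 19
  Delta = 2 * 19 mod 101 = 38

Answer: 38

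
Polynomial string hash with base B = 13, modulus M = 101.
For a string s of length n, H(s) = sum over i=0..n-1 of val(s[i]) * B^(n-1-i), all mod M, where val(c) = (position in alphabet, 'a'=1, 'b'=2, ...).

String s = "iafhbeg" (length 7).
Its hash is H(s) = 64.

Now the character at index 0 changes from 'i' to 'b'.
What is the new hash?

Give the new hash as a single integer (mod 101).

Answer: 32

Derivation:
val('i') = 9, val('b') = 2
Position k = 0, exponent = n-1-k = 6
B^6 mod M = 13^6 mod 101 = 19
Delta = (2 - 9) * 19 mod 101 = 69
New hash = (64 + 69) mod 101 = 32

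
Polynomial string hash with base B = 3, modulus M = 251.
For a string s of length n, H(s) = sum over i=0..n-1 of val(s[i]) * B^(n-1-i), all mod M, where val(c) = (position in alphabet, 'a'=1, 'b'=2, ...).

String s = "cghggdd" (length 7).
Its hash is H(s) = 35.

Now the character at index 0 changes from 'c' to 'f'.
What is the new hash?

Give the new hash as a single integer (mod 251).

val('c') = 3, val('f') = 6
Position k = 0, exponent = n-1-k = 6
B^6 mod M = 3^6 mod 251 = 227
Delta = (6 - 3) * 227 mod 251 = 179
New hash = (35 + 179) mod 251 = 214

Answer: 214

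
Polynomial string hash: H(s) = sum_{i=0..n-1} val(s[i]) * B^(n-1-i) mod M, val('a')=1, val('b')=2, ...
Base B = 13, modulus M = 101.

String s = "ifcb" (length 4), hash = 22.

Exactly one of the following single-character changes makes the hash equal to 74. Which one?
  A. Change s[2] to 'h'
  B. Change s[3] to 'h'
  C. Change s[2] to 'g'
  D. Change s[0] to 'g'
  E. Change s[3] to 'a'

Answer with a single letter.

Answer: C

Derivation:
Option A: s[2]='c'->'h', delta=(8-3)*13^1 mod 101 = 65, hash=22+65 mod 101 = 87
Option B: s[3]='b'->'h', delta=(8-2)*13^0 mod 101 = 6, hash=22+6 mod 101 = 28
Option C: s[2]='c'->'g', delta=(7-3)*13^1 mod 101 = 52, hash=22+52 mod 101 = 74 <-- target
Option D: s[0]='i'->'g', delta=(7-9)*13^3 mod 101 = 50, hash=22+50 mod 101 = 72
Option E: s[3]='b'->'a', delta=(1-2)*13^0 mod 101 = 100, hash=22+100 mod 101 = 21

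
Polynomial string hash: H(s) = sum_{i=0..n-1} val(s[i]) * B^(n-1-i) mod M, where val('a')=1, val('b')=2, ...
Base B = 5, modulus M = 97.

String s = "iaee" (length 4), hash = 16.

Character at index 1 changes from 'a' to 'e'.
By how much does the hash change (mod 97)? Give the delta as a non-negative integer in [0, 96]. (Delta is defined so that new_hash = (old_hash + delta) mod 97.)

Delta formula: (val(new) - val(old)) * B^(n-1-k) mod M
  val('e') - val('a') = 5 - 1 = 4
  B^(n-1-k) = 5^2 mod 97 = 25
  Delta = 4 * 25 mod 97 = 3

Answer: 3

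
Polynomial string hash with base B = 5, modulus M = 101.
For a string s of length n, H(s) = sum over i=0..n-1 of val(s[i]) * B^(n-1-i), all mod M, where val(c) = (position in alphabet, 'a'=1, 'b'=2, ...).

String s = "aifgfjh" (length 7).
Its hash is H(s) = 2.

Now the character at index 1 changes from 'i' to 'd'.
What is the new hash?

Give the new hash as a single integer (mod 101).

Answer: 32

Derivation:
val('i') = 9, val('d') = 4
Position k = 1, exponent = n-1-k = 5
B^5 mod M = 5^5 mod 101 = 95
Delta = (4 - 9) * 95 mod 101 = 30
New hash = (2 + 30) mod 101 = 32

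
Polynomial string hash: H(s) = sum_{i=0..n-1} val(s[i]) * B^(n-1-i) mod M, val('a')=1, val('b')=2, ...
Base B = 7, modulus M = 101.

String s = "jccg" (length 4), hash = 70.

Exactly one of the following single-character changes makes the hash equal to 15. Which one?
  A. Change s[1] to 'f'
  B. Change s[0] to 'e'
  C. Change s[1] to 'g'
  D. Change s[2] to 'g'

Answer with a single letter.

Answer: A

Derivation:
Option A: s[1]='c'->'f', delta=(6-3)*7^2 mod 101 = 46, hash=70+46 mod 101 = 15 <-- target
Option B: s[0]='j'->'e', delta=(5-10)*7^3 mod 101 = 2, hash=70+2 mod 101 = 72
Option C: s[1]='c'->'g', delta=(7-3)*7^2 mod 101 = 95, hash=70+95 mod 101 = 64
Option D: s[2]='c'->'g', delta=(7-3)*7^1 mod 101 = 28, hash=70+28 mod 101 = 98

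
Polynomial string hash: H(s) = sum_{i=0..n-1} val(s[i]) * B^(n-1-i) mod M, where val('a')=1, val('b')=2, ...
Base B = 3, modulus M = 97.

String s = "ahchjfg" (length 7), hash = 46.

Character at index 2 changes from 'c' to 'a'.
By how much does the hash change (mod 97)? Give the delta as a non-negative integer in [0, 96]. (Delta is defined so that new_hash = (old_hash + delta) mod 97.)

Answer: 32

Derivation:
Delta formula: (val(new) - val(old)) * B^(n-1-k) mod M
  val('a') - val('c') = 1 - 3 = -2
  B^(n-1-k) = 3^4 mod 97 = 81
  Delta = -2 * 81 mod 97 = 32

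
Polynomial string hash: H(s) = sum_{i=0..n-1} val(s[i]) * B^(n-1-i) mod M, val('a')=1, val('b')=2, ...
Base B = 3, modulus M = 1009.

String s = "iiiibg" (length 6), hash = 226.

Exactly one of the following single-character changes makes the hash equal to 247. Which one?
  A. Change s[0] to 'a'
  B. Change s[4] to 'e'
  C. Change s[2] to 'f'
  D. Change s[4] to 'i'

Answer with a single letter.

Option A: s[0]='i'->'a', delta=(1-9)*3^5 mod 1009 = 74, hash=226+74 mod 1009 = 300
Option B: s[4]='b'->'e', delta=(5-2)*3^1 mod 1009 = 9, hash=226+9 mod 1009 = 235
Option C: s[2]='i'->'f', delta=(6-9)*3^3 mod 1009 = 928, hash=226+928 mod 1009 = 145
Option D: s[4]='b'->'i', delta=(9-2)*3^1 mod 1009 = 21, hash=226+21 mod 1009 = 247 <-- target

Answer: D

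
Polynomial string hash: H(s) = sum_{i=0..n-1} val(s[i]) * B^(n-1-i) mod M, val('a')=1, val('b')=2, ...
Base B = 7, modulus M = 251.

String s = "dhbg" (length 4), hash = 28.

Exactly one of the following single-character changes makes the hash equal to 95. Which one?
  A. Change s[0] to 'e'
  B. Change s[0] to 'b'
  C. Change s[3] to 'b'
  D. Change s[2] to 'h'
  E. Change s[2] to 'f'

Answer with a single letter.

Answer: B

Derivation:
Option A: s[0]='d'->'e', delta=(5-4)*7^3 mod 251 = 92, hash=28+92 mod 251 = 120
Option B: s[0]='d'->'b', delta=(2-4)*7^3 mod 251 = 67, hash=28+67 mod 251 = 95 <-- target
Option C: s[3]='g'->'b', delta=(2-7)*7^0 mod 251 = 246, hash=28+246 mod 251 = 23
Option D: s[2]='b'->'h', delta=(8-2)*7^1 mod 251 = 42, hash=28+42 mod 251 = 70
Option E: s[2]='b'->'f', delta=(6-2)*7^1 mod 251 = 28, hash=28+28 mod 251 = 56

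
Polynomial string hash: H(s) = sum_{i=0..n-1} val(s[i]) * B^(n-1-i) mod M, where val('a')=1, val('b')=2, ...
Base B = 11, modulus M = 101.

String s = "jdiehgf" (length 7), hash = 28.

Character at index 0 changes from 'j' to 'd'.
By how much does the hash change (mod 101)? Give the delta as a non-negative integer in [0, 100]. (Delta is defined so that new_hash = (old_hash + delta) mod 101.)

Delta formula: (val(new) - val(old)) * B^(n-1-k) mod M
  val('d') - val('j') = 4 - 10 = -6
  B^(n-1-k) = 11^6 mod 101 = 21
  Delta = -6 * 21 mod 101 = 76

Answer: 76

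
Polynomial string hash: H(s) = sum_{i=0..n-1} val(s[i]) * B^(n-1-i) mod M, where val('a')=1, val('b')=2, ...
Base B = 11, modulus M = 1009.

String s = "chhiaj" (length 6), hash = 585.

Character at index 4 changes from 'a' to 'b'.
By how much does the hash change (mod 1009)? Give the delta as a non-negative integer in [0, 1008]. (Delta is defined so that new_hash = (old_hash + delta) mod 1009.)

Answer: 11

Derivation:
Delta formula: (val(new) - val(old)) * B^(n-1-k) mod M
  val('b') - val('a') = 2 - 1 = 1
  B^(n-1-k) = 11^1 mod 1009 = 11
  Delta = 1 * 11 mod 1009 = 11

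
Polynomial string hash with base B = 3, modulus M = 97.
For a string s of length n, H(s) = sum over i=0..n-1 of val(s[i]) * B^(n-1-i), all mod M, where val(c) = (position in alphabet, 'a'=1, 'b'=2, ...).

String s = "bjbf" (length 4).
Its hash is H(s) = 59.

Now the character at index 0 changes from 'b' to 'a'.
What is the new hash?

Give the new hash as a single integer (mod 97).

Answer: 32

Derivation:
val('b') = 2, val('a') = 1
Position k = 0, exponent = n-1-k = 3
B^3 mod M = 3^3 mod 97 = 27
Delta = (1 - 2) * 27 mod 97 = 70
New hash = (59 + 70) mod 97 = 32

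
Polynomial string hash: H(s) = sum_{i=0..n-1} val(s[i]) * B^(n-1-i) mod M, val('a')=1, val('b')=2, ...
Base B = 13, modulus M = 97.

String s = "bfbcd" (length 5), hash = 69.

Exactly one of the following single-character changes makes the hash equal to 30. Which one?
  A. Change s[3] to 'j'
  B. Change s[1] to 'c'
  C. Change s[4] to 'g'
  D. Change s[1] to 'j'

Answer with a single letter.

Option A: s[3]='c'->'j', delta=(10-3)*13^1 mod 97 = 91, hash=69+91 mod 97 = 63
Option B: s[1]='f'->'c', delta=(3-6)*13^3 mod 97 = 5, hash=69+5 mod 97 = 74
Option C: s[4]='d'->'g', delta=(7-4)*13^0 mod 97 = 3, hash=69+3 mod 97 = 72
Option D: s[1]='f'->'j', delta=(10-6)*13^3 mod 97 = 58, hash=69+58 mod 97 = 30 <-- target

Answer: D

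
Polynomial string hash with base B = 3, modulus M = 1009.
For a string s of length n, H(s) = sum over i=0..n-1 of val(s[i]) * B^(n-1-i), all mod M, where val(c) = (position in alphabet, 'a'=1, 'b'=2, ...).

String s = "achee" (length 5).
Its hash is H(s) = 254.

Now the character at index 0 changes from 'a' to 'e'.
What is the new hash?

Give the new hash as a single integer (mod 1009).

val('a') = 1, val('e') = 5
Position k = 0, exponent = n-1-k = 4
B^4 mod M = 3^4 mod 1009 = 81
Delta = (5 - 1) * 81 mod 1009 = 324
New hash = (254 + 324) mod 1009 = 578

Answer: 578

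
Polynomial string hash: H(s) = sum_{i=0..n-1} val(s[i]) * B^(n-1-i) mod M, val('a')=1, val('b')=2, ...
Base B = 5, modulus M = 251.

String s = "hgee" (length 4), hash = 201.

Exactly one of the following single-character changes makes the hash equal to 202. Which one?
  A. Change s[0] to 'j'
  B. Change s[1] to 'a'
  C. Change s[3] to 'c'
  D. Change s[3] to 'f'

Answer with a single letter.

Answer: D

Derivation:
Option A: s[0]='h'->'j', delta=(10-8)*5^3 mod 251 = 250, hash=201+250 mod 251 = 200
Option B: s[1]='g'->'a', delta=(1-7)*5^2 mod 251 = 101, hash=201+101 mod 251 = 51
Option C: s[3]='e'->'c', delta=(3-5)*5^0 mod 251 = 249, hash=201+249 mod 251 = 199
Option D: s[3]='e'->'f', delta=(6-5)*5^0 mod 251 = 1, hash=201+1 mod 251 = 202 <-- target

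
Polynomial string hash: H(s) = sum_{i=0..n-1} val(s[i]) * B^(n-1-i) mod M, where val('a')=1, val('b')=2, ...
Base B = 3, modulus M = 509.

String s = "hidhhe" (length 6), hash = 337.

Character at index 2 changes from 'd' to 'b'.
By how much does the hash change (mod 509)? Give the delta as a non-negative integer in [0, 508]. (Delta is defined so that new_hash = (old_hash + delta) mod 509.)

Answer: 455

Derivation:
Delta formula: (val(new) - val(old)) * B^(n-1-k) mod M
  val('b') - val('d') = 2 - 4 = -2
  B^(n-1-k) = 3^3 mod 509 = 27
  Delta = -2 * 27 mod 509 = 455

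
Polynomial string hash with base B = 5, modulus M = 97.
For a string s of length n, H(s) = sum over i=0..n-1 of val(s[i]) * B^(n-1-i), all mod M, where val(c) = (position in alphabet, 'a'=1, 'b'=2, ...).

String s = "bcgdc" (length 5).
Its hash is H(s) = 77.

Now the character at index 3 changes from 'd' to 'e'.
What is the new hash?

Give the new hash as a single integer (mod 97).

Answer: 82

Derivation:
val('d') = 4, val('e') = 5
Position k = 3, exponent = n-1-k = 1
B^1 mod M = 5^1 mod 97 = 5
Delta = (5 - 4) * 5 mod 97 = 5
New hash = (77 + 5) mod 97 = 82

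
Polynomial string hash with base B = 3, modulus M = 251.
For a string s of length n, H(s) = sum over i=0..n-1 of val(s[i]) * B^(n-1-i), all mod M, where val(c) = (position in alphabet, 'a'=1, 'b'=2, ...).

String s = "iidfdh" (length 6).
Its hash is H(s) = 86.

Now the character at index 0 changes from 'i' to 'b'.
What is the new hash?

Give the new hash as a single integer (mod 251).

val('i') = 9, val('b') = 2
Position k = 0, exponent = n-1-k = 5
B^5 mod M = 3^5 mod 251 = 243
Delta = (2 - 9) * 243 mod 251 = 56
New hash = (86 + 56) mod 251 = 142

Answer: 142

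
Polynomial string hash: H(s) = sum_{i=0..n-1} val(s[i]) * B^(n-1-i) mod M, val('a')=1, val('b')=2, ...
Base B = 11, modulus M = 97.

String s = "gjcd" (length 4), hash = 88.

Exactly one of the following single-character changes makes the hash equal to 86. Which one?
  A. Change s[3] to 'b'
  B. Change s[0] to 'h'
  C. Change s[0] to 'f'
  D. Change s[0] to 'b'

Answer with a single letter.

Answer: A

Derivation:
Option A: s[3]='d'->'b', delta=(2-4)*11^0 mod 97 = 95, hash=88+95 mod 97 = 86 <-- target
Option B: s[0]='g'->'h', delta=(8-7)*11^3 mod 97 = 70, hash=88+70 mod 97 = 61
Option C: s[0]='g'->'f', delta=(6-7)*11^3 mod 97 = 27, hash=88+27 mod 97 = 18
Option D: s[0]='g'->'b', delta=(2-7)*11^3 mod 97 = 38, hash=88+38 mod 97 = 29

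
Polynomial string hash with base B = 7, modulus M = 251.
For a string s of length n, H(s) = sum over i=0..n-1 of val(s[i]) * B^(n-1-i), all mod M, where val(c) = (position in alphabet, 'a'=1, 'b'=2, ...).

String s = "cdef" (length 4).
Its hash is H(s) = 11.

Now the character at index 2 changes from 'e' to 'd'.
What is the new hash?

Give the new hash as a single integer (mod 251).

Answer: 4

Derivation:
val('e') = 5, val('d') = 4
Position k = 2, exponent = n-1-k = 1
B^1 mod M = 7^1 mod 251 = 7
Delta = (4 - 5) * 7 mod 251 = 244
New hash = (11 + 244) mod 251 = 4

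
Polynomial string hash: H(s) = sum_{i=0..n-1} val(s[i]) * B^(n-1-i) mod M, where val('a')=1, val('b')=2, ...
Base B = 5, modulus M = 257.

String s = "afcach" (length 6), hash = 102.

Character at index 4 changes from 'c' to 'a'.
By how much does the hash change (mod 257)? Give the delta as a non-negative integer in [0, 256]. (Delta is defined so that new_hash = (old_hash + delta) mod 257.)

Delta formula: (val(new) - val(old)) * B^(n-1-k) mod M
  val('a') - val('c') = 1 - 3 = -2
  B^(n-1-k) = 5^1 mod 257 = 5
  Delta = -2 * 5 mod 257 = 247

Answer: 247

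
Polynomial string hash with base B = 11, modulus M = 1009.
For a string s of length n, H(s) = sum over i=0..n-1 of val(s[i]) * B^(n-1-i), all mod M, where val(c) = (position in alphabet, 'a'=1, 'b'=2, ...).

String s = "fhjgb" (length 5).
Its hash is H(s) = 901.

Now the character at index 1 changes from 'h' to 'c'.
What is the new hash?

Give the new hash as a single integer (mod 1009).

Answer: 300

Derivation:
val('h') = 8, val('c') = 3
Position k = 1, exponent = n-1-k = 3
B^3 mod M = 11^3 mod 1009 = 322
Delta = (3 - 8) * 322 mod 1009 = 408
New hash = (901 + 408) mod 1009 = 300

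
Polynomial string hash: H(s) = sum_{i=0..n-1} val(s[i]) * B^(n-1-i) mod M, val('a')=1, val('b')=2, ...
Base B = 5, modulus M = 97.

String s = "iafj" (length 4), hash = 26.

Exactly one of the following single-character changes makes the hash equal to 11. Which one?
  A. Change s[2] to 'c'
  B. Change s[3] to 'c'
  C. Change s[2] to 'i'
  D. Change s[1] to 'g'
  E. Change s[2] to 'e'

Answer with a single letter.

Option A: s[2]='f'->'c', delta=(3-6)*5^1 mod 97 = 82, hash=26+82 mod 97 = 11 <-- target
Option B: s[3]='j'->'c', delta=(3-10)*5^0 mod 97 = 90, hash=26+90 mod 97 = 19
Option C: s[2]='f'->'i', delta=(9-6)*5^1 mod 97 = 15, hash=26+15 mod 97 = 41
Option D: s[1]='a'->'g', delta=(7-1)*5^2 mod 97 = 53, hash=26+53 mod 97 = 79
Option E: s[2]='f'->'e', delta=(5-6)*5^1 mod 97 = 92, hash=26+92 mod 97 = 21

Answer: A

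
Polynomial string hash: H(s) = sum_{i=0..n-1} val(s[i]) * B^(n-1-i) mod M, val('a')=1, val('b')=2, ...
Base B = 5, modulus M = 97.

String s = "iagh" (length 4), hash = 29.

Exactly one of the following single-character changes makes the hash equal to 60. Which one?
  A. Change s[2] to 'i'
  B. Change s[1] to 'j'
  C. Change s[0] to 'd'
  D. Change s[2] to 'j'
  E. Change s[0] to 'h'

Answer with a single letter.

Answer: B

Derivation:
Option A: s[2]='g'->'i', delta=(9-7)*5^1 mod 97 = 10, hash=29+10 mod 97 = 39
Option B: s[1]='a'->'j', delta=(10-1)*5^2 mod 97 = 31, hash=29+31 mod 97 = 60 <-- target
Option C: s[0]='i'->'d', delta=(4-9)*5^3 mod 97 = 54, hash=29+54 mod 97 = 83
Option D: s[2]='g'->'j', delta=(10-7)*5^1 mod 97 = 15, hash=29+15 mod 97 = 44
Option E: s[0]='i'->'h', delta=(8-9)*5^3 mod 97 = 69, hash=29+69 mod 97 = 1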